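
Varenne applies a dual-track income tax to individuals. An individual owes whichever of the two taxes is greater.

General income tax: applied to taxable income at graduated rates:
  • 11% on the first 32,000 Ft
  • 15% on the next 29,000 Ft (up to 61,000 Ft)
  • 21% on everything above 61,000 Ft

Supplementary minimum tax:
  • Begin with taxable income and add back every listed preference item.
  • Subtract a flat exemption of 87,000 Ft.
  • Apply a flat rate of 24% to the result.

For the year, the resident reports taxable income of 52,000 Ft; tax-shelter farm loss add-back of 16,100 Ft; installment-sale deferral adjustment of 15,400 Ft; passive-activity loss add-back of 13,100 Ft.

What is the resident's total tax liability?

General income tax:
  32,000 Ft × 11% = 3,520 Ft
  20,000 Ft × 15% = 3,000 Ft
  → 6,520 Ft

Supplementary minimum tax:
  Adjusted income: 52,000 Ft + 16,100 Ft + 15,400 Ft + 13,100 Ft = 96,600 Ft
  Less exemption 87,000 Ft → base 9,600 Ft
  9,600 Ft × 24% = 2,304 Ft

6,520 Ft > 2,304 Ft, so the general income tax governs.

6,520 Ft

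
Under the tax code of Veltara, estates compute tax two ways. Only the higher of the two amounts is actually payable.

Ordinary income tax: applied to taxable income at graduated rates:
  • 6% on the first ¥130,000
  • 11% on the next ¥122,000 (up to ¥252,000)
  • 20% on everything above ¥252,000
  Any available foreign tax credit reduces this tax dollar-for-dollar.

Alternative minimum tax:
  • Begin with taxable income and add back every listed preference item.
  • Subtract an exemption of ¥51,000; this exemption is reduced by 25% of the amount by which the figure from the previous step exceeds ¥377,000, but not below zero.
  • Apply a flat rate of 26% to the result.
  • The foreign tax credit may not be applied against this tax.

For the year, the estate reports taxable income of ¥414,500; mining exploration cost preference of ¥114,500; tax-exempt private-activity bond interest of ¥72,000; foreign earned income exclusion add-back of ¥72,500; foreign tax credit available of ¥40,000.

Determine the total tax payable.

¥175,110

Ordinary income tax:
  ¥130,000 × 6% = ¥7,800
  ¥122,000 × 11% = ¥13,420
  ¥162,500 × 20% = ¥32,500
  → ¥53,720
  Less foreign tax credit ¥40,000 → ¥13,720

Alternative minimum tax:
  Adjusted income: ¥414,500 + ¥114,500 + ¥72,000 + ¥72,500 = ¥673,500
  Exemption: 25% × (¥673,500 − ¥377,000) = ¥74,125 ≥ ¥51,000, so the exemption is fully phased out
  Base: ¥673,500 − ¥0 = ¥673,500
  ¥673,500 × 26% = ¥175,110

¥175,110 > ¥13,720, so the alternative minimum tax is the binding amount.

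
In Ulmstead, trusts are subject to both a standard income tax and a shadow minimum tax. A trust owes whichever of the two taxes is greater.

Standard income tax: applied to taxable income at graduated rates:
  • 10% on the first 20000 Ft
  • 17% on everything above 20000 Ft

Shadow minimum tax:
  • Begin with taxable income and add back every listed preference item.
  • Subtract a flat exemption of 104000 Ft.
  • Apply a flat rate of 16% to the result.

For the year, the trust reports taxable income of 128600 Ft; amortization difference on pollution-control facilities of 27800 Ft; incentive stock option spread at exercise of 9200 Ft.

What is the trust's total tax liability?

Standard income tax:
  20000 Ft × 10% = 2000 Ft
  108600 Ft × 17% = 18462 Ft
  → 20462 Ft

Shadow minimum tax:
  Adjusted income: 128600 Ft + 27800 Ft + 9200 Ft = 165600 Ft
  Less exemption 104000 Ft → base 61600 Ft
  61600 Ft × 16% = 9856 Ft

20462 Ft > 9856 Ft, so the standard income tax governs.

20462 Ft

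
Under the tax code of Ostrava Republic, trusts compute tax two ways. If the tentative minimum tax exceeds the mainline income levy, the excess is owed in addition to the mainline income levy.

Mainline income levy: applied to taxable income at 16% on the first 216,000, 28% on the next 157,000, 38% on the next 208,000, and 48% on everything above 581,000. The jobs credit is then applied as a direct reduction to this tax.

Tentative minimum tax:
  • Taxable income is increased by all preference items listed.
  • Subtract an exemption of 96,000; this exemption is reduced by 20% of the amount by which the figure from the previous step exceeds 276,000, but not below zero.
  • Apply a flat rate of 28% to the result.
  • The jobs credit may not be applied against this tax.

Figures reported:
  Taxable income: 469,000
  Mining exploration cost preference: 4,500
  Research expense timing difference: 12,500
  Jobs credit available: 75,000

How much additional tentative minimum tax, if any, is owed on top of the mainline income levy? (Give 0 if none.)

Mainline income levy:
  216,000 × 16% = 34,560
  157,000 × 28% = 43,960
  96,000 × 38% = 36,480
  → 115,000
  Less jobs credit 75,000 → 40,000

Tentative minimum tax:
  Adjusted income: 469,000 + 4,500 + 12,500 = 486,000
  Exemption: 96,000 − 20% × (486,000 − 276,000) = 96,000 − 42,000 = 54,000
  Base: 486,000 − 54,000 = 432,000
  432,000 × 28% = 120,960

Excess of tentative minimum tax over mainline income levy: 120,960 − 40,000 = 80,960.

80,960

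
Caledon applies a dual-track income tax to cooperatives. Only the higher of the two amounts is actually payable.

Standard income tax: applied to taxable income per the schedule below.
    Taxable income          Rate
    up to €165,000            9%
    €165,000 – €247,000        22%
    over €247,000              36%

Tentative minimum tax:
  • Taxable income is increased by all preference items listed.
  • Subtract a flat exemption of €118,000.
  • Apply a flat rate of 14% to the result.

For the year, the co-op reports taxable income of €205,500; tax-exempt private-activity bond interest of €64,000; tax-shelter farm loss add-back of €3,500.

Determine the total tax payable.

Tentative minimum tax:
  Adjusted income: €205,500 + €64,000 + €3,500 = €273,000
  Less exemption €118,000 → base €155,000
  €155,000 × 14% = €21,700

Standard income tax:
  €165,000 × 9% = €14,850
  €40,500 × 22% = €8,910
  → €23,760

€23,760 > €21,700, so the standard income tax governs.

€23,760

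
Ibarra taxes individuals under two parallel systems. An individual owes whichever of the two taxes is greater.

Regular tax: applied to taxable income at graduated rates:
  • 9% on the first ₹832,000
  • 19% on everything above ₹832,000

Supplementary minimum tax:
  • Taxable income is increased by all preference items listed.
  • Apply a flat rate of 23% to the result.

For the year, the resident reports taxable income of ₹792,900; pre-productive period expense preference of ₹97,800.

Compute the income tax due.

Regular tax:
  ₹792,900 × 9% = ₹71,361

Supplementary minimum tax:
  Adjusted income: ₹792,900 + ₹97,800 = ₹890,700
  ₹890,700 × 23% = ₹204,861

₹204,861 > ₹71,361, so the supplementary minimum tax is the binding amount.

₹204,861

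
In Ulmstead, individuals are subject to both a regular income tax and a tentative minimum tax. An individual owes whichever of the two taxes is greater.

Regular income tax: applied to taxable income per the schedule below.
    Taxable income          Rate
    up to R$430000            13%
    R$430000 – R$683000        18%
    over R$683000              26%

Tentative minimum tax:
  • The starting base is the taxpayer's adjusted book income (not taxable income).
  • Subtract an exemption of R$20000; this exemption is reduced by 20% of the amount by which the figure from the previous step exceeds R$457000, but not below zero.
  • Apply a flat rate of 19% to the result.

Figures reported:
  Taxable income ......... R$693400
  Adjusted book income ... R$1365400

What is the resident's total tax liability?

R$259426

Tentative minimum tax:
  Base (adjusted book income): R$1365400
  Exemption: 20% × (R$1365400 − R$457000) = R$181680 ≥ R$20000, so the exemption is fully phased out
  Base: R$1365400 − R$0 = R$1365400
  R$1365400 × 19% = R$259426

Regular income tax:
  R$430000 × 13% = R$55900
  R$253000 × 18% = R$45540
  R$10400 × 26% = R$2704
  → R$104144

R$259426 > R$104144, so the tentative minimum tax is the binding amount.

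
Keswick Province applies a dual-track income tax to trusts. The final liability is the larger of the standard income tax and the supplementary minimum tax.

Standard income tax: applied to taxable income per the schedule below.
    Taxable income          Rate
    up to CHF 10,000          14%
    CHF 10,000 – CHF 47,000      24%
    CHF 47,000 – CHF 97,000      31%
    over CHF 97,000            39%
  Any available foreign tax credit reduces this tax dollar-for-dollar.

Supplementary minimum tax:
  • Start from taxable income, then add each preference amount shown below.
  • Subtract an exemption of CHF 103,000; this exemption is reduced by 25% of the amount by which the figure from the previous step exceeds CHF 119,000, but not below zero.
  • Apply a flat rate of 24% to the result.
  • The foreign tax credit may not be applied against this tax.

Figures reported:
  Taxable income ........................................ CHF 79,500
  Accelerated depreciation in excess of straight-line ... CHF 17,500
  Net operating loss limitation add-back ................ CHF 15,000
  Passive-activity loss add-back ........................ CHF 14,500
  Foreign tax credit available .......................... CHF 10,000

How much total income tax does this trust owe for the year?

CHF 10,355

Standard income tax:
  CHF 10,000 × 14% = CHF 1,400
  CHF 37,000 × 24% = CHF 8,880
  CHF 32,500 × 31% = CHF 10,075
  → CHF 20,355
  Less foreign tax credit CHF 10,000 → CHF 10,355

Supplementary minimum tax:
  Adjusted income: CHF 79,500 + CHF 17,500 + CHF 15,000 + CHF 14,500 = CHF 126,500
  Exemption: CHF 103,000 − 25% × (CHF 126,500 − CHF 119,000) = CHF 103,000 − CHF 1,875 = CHF 101,125
  Base: CHF 126,500 − CHF 101,125 = CHF 25,375
  CHF 25,375 × 24% = CHF 6,090

CHF 10,355 > CHF 6,090, so the standard income tax governs.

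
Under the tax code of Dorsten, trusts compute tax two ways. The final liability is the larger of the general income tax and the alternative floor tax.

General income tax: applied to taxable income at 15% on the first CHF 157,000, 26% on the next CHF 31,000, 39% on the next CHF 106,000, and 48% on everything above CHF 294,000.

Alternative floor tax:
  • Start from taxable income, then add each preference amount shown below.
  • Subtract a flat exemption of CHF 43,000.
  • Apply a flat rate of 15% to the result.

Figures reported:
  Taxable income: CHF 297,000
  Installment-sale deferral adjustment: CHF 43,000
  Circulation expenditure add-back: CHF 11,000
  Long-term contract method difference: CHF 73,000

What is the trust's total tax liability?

General income tax:
  CHF 157,000 × 15% = CHF 23,550
  CHF 31,000 × 26% = CHF 8,060
  CHF 106,000 × 39% = CHF 41,340
  CHF 3,000 × 48% = CHF 1,440
  → CHF 74,390

Alternative floor tax:
  Adjusted income: CHF 297,000 + CHF 43,000 + CHF 11,000 + CHF 73,000 = CHF 424,000
  Less exemption CHF 43,000 → base CHF 381,000
  CHF 381,000 × 15% = CHF 57,150

CHF 74,390 > CHF 57,150, so the general income tax governs.

CHF 74,390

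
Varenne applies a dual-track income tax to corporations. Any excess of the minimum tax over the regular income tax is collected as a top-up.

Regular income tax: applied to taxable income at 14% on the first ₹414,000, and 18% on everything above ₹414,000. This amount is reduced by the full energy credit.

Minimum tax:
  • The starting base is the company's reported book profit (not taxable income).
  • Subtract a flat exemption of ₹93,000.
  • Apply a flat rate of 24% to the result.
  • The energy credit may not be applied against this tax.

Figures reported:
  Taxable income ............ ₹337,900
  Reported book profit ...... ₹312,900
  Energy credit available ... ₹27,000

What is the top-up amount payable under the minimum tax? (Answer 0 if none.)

₹32,470

Minimum tax:
  Base (reported book profit): ₹312,900
  Less exemption ₹93,000 → base ₹219,900
  ₹219,900 × 24% = ₹52,776

Regular income tax:
  ₹337,900 × 14% = ₹47,306
  Less energy credit ₹27,000 → ₹20,306

Excess of minimum tax over regular income tax: ₹52,776 − ₹20,306 = ₹32,470.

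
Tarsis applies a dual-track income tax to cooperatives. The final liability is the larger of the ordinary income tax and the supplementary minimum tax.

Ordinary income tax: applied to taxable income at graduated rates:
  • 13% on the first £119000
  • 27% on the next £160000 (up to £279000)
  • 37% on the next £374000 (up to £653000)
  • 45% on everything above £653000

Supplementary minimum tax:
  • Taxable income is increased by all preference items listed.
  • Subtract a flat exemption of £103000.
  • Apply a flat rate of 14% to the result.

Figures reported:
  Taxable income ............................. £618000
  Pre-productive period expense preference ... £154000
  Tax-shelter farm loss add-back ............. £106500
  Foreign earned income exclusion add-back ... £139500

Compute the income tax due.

Ordinary income tax:
  £119000 × 13% = £15470
  £160000 × 27% = £43200
  £339000 × 37% = £125430
  → £184100

Supplementary minimum tax:
  Adjusted income: £618000 + £154000 + £106500 + £139500 = £1018000
  Less exemption £103000 → base £915000
  £915000 × 14% = £128100

£184100 > £128100, so the ordinary income tax governs.

£184100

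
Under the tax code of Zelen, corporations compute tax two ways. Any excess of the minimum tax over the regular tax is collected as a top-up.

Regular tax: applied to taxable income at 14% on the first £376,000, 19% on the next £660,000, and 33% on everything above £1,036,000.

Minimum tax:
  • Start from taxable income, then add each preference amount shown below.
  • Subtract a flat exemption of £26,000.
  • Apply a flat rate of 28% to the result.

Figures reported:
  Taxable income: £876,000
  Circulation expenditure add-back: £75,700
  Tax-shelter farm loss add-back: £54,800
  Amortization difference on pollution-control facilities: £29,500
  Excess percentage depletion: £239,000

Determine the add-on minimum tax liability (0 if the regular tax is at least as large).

Minimum tax:
  Adjusted income: £876,000 + £75,700 + £54,800 + £29,500 + £239,000 = £1,275,000
  Less exemption £26,000 → base £1,249,000
  £1,249,000 × 28% = £349,720

Regular tax:
  £376,000 × 14% = £52,640
  £500,000 × 19% = £95,000
  → £147,640

Excess of minimum tax over regular tax: £349,720 − £147,640 = £202,080.

£202,080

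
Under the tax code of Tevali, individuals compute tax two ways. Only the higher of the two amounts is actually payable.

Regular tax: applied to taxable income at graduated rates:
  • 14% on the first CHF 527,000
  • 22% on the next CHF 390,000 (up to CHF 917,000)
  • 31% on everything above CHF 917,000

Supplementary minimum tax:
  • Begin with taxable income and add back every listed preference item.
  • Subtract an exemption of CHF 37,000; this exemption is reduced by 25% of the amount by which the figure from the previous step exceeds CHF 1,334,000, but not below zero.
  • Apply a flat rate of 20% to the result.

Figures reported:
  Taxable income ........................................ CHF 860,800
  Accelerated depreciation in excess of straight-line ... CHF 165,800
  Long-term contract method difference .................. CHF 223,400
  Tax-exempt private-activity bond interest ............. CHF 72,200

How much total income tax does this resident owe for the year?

CHF 257,040

Supplementary minimum tax:
  Adjusted income: CHF 860,800 + CHF 165,800 + CHF 223,400 + CHF 72,200 = CHF 1,322,200
  Exemption: CHF 1,322,200 ≤ CHF 1,334,000, so full CHF 37,000 applies
  Base: CHF 1,322,200 − CHF 37,000 = CHF 1,285,200
  CHF 1,285,200 × 20% = CHF 257,040

Regular tax:
  CHF 527,000 × 14% = CHF 73,780
  CHF 333,800 × 22% = CHF 73,436
  → CHF 147,216

CHF 257,040 > CHF 147,216, so the supplementary minimum tax is the binding amount.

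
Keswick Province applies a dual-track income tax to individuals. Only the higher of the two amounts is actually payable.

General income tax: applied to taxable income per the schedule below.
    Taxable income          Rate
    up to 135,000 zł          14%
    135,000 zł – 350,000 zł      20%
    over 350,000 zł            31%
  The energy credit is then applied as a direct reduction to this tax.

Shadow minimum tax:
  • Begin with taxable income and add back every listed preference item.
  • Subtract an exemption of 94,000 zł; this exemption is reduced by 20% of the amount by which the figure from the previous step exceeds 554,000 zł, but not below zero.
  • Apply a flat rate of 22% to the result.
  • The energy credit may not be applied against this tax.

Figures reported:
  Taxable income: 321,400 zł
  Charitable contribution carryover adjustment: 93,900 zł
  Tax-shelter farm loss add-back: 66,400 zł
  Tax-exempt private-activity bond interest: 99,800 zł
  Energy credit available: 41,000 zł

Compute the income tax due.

General income tax:
  135,000 zł × 14% = 18,900 zł
  186,400 zł × 20% = 37,280 zł
  → 56,180 zł
  Less energy credit 41,000 zł → 15,180 zł

Shadow minimum tax:
  Adjusted income: 321,400 zł + 93,900 zł + 66,400 zł + 99,800 zł = 581,500 zł
  Exemption: 94,000 zł − 20% × (581,500 zł − 554,000 zł) = 94,000 zł − 5,500 zł = 88,500 zł
  Base: 581,500 zł − 88,500 zł = 493,000 zł
  493,000 zł × 22% = 108,460 zł

108,460 zł > 15,180 zł, so the shadow minimum tax is the binding amount.

108,460 zł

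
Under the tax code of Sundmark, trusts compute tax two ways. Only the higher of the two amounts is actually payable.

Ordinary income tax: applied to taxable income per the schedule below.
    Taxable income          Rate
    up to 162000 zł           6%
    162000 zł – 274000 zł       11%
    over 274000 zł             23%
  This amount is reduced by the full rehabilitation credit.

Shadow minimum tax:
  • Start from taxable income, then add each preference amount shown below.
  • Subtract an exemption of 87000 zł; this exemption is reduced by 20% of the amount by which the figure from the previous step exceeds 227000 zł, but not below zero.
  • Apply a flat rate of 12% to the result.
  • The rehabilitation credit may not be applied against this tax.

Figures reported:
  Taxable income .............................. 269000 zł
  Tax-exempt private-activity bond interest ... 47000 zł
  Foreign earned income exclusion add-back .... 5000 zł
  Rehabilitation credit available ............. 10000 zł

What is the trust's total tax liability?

Shadow minimum tax:
  Adjusted income: 269000 zł + 47000 zł + 5000 zł = 321000 zł
  Exemption: 87000 zł − 20% × (321000 zł − 227000 zł) = 87000 zł − 18800 zł = 68200 zł
  Base: 321000 zł − 68200 zł = 252800 zł
  252800 zł × 12% = 30336 zł

Ordinary income tax:
  162000 zł × 6% = 9720 zł
  107000 zł × 11% = 11770 zł
  → 21490 zł
  Less rehabilitation credit 10000 zł → 11490 zł

30336 zł > 11490 zł, so the shadow minimum tax is the binding amount.

30336 zł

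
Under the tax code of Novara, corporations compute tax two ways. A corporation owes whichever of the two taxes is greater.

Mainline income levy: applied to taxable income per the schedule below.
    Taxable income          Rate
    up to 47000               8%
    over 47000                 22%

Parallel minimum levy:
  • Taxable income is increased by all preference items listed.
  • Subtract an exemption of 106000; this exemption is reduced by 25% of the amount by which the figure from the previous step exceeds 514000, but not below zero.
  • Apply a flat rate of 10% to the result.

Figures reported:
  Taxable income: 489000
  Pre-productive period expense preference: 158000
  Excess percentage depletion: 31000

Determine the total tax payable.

101000

Mainline income levy:
  47000 × 8% = 3760
  442000 × 22% = 97240
  → 101000

Parallel minimum levy:
  Adjusted income: 489000 + 158000 + 31000 = 678000
  Exemption: 106000 − 25% × (678000 − 514000) = 106000 − 41000 = 65000
  Base: 678000 − 65000 = 613000
  613000 × 10% = 61300

101000 > 61300, so the mainline income levy governs.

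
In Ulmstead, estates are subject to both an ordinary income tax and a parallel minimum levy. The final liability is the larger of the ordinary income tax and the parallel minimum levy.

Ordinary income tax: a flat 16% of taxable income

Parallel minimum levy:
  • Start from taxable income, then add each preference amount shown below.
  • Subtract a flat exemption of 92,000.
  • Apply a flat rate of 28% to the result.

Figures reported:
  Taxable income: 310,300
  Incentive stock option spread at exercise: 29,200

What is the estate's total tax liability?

69,300

Parallel minimum levy:
  Adjusted income: 310,300 + 29,200 = 339,500
  Less exemption 92,000 → base 247,500
  247,500 × 28% = 69,300

Ordinary income tax:
  310,300 × 16% = 49,648

69,300 > 49,648, so the parallel minimum levy is the binding amount.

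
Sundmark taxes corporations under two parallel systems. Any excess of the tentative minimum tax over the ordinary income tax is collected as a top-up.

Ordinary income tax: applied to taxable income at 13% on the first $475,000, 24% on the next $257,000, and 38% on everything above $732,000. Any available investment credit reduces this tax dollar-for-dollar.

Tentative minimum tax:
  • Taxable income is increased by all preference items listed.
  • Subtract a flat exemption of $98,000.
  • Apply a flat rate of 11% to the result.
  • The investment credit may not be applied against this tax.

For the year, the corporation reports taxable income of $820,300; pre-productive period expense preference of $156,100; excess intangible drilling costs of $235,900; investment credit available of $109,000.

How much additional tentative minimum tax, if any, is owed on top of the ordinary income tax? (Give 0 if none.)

$74,589

Ordinary income tax:
  $475,000 × 13% = $61,750
  $257,000 × 24% = $61,680
  $88,300 × 38% = $33,554
  → $156,984
  Less investment credit $109,000 → $47,984

Tentative minimum tax:
  Adjusted income: $820,300 + $156,100 + $235,900 = $1,212,300
  Less exemption $98,000 → base $1,114,300
  $1,114,300 × 11% = $122,573

Excess of tentative minimum tax over ordinary income tax: $122,573 − $47,984 = $74,589.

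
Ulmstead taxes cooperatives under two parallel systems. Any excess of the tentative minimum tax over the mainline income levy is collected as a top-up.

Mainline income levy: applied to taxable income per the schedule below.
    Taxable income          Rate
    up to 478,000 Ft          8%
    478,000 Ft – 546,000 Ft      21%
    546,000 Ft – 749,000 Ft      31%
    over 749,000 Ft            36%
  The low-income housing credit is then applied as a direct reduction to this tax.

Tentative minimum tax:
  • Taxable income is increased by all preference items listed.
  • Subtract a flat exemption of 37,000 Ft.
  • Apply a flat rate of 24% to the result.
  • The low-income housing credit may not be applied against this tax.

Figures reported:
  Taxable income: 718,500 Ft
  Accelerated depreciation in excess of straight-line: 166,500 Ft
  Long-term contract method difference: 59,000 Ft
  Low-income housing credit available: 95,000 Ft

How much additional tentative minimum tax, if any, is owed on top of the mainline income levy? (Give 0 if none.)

Tentative minimum tax:
  Adjusted income: 718,500 Ft + 166,500 Ft + 59,000 Ft = 944,000 Ft
  Less exemption 37,000 Ft → base 907,000 Ft
  907,000 Ft × 24% = 217,680 Ft

Mainline income levy:
  478,000 Ft × 8% = 38,240 Ft
  68,000 Ft × 21% = 14,280 Ft
  172,500 Ft × 31% = 53,475 Ft
  → 105,995 Ft
  Less low-income housing credit 95,000 Ft → 10,995 Ft

Excess of tentative minimum tax over mainline income levy: 217,680 Ft − 10,995 Ft = 206,685 Ft.

206,685 Ft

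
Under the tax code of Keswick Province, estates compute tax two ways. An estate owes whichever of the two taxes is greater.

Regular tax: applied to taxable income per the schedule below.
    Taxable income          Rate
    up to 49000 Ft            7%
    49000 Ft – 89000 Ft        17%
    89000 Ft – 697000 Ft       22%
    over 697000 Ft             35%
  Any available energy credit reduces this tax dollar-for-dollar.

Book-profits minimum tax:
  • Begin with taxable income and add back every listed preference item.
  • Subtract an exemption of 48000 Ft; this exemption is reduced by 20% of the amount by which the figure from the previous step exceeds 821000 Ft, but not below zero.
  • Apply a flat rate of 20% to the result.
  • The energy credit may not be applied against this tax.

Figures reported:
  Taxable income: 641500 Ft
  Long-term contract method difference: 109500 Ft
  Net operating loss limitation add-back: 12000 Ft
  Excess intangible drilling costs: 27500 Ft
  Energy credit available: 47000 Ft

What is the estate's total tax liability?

Regular tax:
  49000 Ft × 7% = 3430 Ft
  40000 Ft × 17% = 6800 Ft
  552500 Ft × 22% = 121550 Ft
  → 131780 Ft
  Less energy credit 47000 Ft → 84780 Ft

Book-profits minimum tax:
  Adjusted income: 641500 Ft + 109500 Ft + 12000 Ft + 27500 Ft = 790500 Ft
  Exemption: 790500 Ft ≤ 821000 Ft, so full 48000 Ft applies
  Base: 790500 Ft − 48000 Ft = 742500 Ft
  742500 Ft × 20% = 148500 Ft

148500 Ft > 84780 Ft, so the book-profits minimum tax is the binding amount.

148500 Ft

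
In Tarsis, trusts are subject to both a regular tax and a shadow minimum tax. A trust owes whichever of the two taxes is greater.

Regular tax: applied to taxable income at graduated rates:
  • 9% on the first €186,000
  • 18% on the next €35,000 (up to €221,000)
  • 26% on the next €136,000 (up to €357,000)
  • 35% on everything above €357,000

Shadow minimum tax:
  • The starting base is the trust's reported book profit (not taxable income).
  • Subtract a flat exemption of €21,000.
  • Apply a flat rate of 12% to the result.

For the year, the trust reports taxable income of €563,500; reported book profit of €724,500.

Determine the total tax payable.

Shadow minimum tax:
  Base (reported book profit): €724,500
  Less exemption €21,000 → base €703,500
  €703,500 × 12% = €84,420

Regular tax:
  €186,000 × 9% = €16,740
  €35,000 × 18% = €6,300
  €136,000 × 26% = €35,360
  €206,500 × 35% = €72,275
  → €130,675

€130,675 > €84,420, so the regular tax governs.

€130,675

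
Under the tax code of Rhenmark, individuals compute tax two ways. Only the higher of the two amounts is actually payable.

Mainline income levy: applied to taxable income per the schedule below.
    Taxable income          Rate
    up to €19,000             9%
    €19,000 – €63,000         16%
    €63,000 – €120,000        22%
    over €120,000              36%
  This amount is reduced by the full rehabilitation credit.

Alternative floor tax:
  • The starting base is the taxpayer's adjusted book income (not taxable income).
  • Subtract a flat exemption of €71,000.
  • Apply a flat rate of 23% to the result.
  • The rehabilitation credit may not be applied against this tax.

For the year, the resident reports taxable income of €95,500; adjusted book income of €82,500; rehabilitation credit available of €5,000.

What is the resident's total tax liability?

Mainline income levy:
  €19,000 × 9% = €1,710
  €44,000 × 16% = €7,040
  €32,500 × 22% = €7,150
  → €15,900
  Less rehabilitation credit €5,000 → €10,900

Alternative floor tax:
  Base (adjusted book income): €82,500
  Less exemption €71,000 → base €11,500
  €11,500 × 23% = €2,645

€10,900 > €2,645, so the mainline income levy governs.

€10,900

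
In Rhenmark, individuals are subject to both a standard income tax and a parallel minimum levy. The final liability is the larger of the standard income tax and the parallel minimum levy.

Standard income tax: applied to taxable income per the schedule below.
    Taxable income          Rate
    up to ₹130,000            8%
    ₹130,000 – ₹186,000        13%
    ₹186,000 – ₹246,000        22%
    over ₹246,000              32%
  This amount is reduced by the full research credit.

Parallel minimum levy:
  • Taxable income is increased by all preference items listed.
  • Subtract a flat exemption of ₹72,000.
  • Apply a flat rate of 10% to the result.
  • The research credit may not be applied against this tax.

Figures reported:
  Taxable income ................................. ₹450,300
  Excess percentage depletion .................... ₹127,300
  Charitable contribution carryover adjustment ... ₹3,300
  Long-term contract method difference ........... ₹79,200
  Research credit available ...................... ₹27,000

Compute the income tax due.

Parallel minimum levy:
  Adjusted income: ₹450,300 + ₹127,300 + ₹3,300 + ₹79,200 = ₹660,100
  Less exemption ₹72,000 → base ₹588,100
  ₹588,100 × 10% = ₹58,810

Standard income tax:
  ₹130,000 × 8% = ₹10,400
  ₹56,000 × 13% = ₹7,280
  ₹60,000 × 22% = ₹13,200
  ₹204,300 × 32% = ₹65,376
  → ₹96,256
  Less research credit ₹27,000 → ₹69,256

₹69,256 > ₹58,810, so the standard income tax governs.

₹69,256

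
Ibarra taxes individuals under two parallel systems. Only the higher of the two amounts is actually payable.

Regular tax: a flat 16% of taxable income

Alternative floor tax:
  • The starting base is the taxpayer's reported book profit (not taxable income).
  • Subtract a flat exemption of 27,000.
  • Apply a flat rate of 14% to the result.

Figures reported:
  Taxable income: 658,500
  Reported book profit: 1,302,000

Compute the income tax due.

Regular tax:
  658,500 × 16% = 105,360

Alternative floor tax:
  Base (reported book profit): 1,302,000
  Less exemption 27,000 → base 1,275,000
  1,275,000 × 14% = 178,500

178,500 > 105,360, so the alternative floor tax is the binding amount.

178,500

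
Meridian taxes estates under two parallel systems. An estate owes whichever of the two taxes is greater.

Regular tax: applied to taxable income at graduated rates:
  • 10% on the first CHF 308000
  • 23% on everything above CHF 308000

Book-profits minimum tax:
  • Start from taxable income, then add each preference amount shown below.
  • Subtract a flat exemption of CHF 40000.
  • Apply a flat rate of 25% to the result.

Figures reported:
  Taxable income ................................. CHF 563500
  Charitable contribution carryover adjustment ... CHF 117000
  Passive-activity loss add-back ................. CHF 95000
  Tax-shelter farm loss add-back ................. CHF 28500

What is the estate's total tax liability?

CHF 191000

Book-profits minimum tax:
  Adjusted income: CHF 563500 + CHF 117000 + CHF 95000 + CHF 28500 = CHF 804000
  Less exemption CHF 40000 → base CHF 764000
  CHF 764000 × 25% = CHF 191000

Regular tax:
  CHF 308000 × 10% = CHF 30800
  CHF 255500 × 23% = CHF 58765
  → CHF 89565

CHF 191000 > CHF 89565, so the book-profits minimum tax is the binding amount.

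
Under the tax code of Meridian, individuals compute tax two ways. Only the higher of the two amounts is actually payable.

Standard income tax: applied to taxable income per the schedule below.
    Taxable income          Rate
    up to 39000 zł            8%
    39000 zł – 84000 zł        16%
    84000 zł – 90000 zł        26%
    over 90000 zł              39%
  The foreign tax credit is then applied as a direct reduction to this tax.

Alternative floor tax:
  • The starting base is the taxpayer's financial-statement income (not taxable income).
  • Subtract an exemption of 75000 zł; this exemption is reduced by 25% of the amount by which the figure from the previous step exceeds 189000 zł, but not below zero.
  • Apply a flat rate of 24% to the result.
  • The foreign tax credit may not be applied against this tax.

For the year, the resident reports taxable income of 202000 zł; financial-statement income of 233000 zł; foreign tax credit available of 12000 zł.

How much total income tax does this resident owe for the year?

43560 zł

Alternative floor tax:
  Base (financial-statement income): 233000 zł
  Exemption: 75000 zł − 25% × (233000 zł − 189000 zł) = 75000 zł − 11000 zł = 64000 zł
  Base: 233000 zł − 64000 zł = 169000 zł
  169000 zł × 24% = 40560 zł

Standard income tax:
  39000 zł × 8% = 3120 zł
  45000 zł × 16% = 7200 zł
  6000 zł × 26% = 1560 zł
  112000 zł × 39% = 43680 zł
  → 55560 zł
  Less foreign tax credit 12000 zł → 43560 zł

43560 zł > 40560 zł, so the standard income tax governs.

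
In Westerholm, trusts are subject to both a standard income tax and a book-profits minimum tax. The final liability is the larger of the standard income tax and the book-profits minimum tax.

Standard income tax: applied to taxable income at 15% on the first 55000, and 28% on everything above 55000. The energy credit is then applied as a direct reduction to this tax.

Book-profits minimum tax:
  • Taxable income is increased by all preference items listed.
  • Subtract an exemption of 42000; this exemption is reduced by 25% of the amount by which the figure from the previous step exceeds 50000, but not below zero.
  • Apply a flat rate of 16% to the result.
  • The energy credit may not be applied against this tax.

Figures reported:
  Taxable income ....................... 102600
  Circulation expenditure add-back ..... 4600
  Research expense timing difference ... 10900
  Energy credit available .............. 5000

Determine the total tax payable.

Book-profits minimum tax:
  Adjusted income: 102600 + 4600 + 10900 = 118100
  Exemption: 42000 − 25% × (118100 − 50000) = 42000 − 17025 = 24975
  Base: 118100 − 24975 = 93125
  93125 × 16% = 14900

Standard income tax:
  55000 × 15% = 8250
  47600 × 28% = 13328
  → 21578
  Less energy credit 5000 → 16578

16578 > 14900, so the standard income tax governs.

16578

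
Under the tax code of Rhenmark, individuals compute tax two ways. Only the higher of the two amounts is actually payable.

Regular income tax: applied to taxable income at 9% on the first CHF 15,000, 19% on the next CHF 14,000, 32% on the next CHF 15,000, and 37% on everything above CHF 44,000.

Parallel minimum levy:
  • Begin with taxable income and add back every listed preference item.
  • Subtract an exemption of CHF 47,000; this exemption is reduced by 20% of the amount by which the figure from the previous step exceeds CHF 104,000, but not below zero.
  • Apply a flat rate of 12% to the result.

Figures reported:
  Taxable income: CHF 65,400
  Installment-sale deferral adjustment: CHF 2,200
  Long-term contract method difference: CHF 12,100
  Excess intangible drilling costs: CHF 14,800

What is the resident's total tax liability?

CHF 16,728

Parallel minimum levy:
  Adjusted income: CHF 65,400 + CHF 2,200 + CHF 12,100 + CHF 14,800 = CHF 94,500
  Exemption: CHF 94,500 ≤ CHF 104,000, so full CHF 47,000 applies
  Base: CHF 94,500 − CHF 47,000 = CHF 47,500
  CHF 47,500 × 12% = CHF 5,700

Regular income tax:
  CHF 15,000 × 9% = CHF 1,350
  CHF 14,000 × 19% = CHF 2,660
  CHF 15,000 × 32% = CHF 4,800
  CHF 21,400 × 37% = CHF 7,918
  → CHF 16,728

CHF 16,728 > CHF 5,700, so the regular income tax governs.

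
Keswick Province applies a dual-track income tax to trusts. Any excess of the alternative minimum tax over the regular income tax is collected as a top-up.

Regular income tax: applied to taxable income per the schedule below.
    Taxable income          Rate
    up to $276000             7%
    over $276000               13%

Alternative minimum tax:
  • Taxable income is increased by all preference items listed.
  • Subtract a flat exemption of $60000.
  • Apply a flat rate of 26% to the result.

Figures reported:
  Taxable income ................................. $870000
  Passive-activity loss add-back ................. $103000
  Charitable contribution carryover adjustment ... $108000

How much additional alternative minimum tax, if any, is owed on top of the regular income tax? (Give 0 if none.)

Alternative minimum tax:
  Adjusted income: $870000 + $103000 + $108000 = $1081000
  Less exemption $60000 → base $1021000
  $1021000 × 26% = $265460

Regular income tax:
  $276000 × 7% = $19320
  $594000 × 13% = $77220
  → $96540

Excess of alternative minimum tax over regular income tax: $265460 − $96540 = $168920.

$168920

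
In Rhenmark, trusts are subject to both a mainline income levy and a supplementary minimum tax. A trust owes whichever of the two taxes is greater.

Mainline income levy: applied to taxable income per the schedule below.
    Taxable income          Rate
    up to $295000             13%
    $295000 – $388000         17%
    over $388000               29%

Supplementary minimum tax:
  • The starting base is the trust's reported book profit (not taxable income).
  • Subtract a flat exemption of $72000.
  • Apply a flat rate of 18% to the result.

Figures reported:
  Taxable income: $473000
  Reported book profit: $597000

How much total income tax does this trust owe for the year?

Supplementary minimum tax:
  Base (reported book profit): $597000
  Less exemption $72000 → base $525000
  $525000 × 18% = $94500

Mainline income levy:
  $295000 × 13% = $38350
  $93000 × 17% = $15810
  $85000 × 29% = $24650
  → $78810

$94500 > $78810, so the supplementary minimum tax is the binding amount.

$94500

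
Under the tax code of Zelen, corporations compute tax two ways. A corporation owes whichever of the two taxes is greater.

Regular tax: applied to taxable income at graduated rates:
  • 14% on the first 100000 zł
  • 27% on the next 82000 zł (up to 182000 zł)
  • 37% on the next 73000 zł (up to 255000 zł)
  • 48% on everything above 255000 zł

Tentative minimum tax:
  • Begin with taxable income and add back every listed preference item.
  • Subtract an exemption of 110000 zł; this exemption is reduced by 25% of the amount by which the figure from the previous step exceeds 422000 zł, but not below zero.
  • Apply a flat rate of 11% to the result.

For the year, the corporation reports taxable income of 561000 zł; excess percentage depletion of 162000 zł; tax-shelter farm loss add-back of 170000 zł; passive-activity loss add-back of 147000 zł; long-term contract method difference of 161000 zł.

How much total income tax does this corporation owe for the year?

Regular tax:
  100000 zł × 14% = 14000 zł
  82000 zł × 27% = 22140 zł
  73000 zł × 37% = 27010 zł
  306000 zł × 48% = 146880 zł
  → 210030 zł

Tentative minimum tax:
  Adjusted income: 561000 zł + 162000 zł + 170000 zł + 147000 zł + 161000 zł = 1201000 zł
  Exemption: 25% × (1201000 zł − 422000 zł) = 194750 zł ≥ 110000 zł, so the exemption is fully phased out
  Base: 1201000 zł − 0 zł = 1201000 zł
  1201000 zł × 11% = 132110 zł

210030 zł > 132110 zł, so the regular tax governs.

210030 zł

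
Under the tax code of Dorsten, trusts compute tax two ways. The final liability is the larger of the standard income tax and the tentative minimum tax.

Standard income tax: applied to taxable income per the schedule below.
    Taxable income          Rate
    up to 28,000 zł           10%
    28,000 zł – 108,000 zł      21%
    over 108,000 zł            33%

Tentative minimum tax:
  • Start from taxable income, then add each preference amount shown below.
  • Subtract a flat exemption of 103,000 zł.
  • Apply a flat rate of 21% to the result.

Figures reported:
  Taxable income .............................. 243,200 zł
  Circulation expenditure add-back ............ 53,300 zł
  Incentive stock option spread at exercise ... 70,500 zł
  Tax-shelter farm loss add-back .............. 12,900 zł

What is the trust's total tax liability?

64,216 zł

Standard income tax:
  28,000 zł × 10% = 2,800 zł
  80,000 zł × 21% = 16,800 zł
  135,200 zł × 33% = 44,616 zł
  → 64,216 zł

Tentative minimum tax:
  Adjusted income: 243,200 zł + 53,300 zł + 70,500 zł + 12,900 zł = 379,900 zł
  Less exemption 103,000 zł → base 276,900 zł
  276,900 zł × 21% = 58,149 zł

64,216 zł > 58,149 zł, so the standard income tax governs.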